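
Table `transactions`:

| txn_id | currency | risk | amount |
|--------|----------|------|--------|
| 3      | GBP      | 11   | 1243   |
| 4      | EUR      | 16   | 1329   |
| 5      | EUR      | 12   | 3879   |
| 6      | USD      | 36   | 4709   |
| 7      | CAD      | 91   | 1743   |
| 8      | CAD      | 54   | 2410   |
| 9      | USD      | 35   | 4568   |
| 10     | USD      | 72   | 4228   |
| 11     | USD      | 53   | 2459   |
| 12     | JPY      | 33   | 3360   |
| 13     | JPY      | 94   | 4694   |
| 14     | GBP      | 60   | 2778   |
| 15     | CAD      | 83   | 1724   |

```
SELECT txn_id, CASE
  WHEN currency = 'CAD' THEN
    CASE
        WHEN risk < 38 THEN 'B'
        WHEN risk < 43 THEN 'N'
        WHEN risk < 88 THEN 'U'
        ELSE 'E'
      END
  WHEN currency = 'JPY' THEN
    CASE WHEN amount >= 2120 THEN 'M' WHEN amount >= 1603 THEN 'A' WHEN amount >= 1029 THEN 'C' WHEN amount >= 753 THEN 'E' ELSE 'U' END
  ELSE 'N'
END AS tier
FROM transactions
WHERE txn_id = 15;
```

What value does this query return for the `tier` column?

txn_id = 15: currency=CAD, risk=83, amount=1724.
currency='CAD' → inner[risk < 88] → U

U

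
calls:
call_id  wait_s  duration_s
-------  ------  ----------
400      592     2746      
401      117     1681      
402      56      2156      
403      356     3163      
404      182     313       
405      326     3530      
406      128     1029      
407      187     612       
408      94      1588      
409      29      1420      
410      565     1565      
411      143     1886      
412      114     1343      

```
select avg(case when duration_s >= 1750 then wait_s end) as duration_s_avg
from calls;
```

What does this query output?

294.6

call_id=400: ✓ → 592
call_id=401: ✗
call_id=402: ✓ → 56
call_id=403: ✓ → 356
call_id=404: ✗
call_id=405: ✓ → 326
call_id=406: ✗
call_id=407: ✗
call_id=408: ✗
call_id=409: ✗
call_id=410: ✗
call_id=411: ✓ → 143
call_id=412: ✗
duration_s_avg = (592 + 56 + 356 + 326 + 143) / 5 = 294.6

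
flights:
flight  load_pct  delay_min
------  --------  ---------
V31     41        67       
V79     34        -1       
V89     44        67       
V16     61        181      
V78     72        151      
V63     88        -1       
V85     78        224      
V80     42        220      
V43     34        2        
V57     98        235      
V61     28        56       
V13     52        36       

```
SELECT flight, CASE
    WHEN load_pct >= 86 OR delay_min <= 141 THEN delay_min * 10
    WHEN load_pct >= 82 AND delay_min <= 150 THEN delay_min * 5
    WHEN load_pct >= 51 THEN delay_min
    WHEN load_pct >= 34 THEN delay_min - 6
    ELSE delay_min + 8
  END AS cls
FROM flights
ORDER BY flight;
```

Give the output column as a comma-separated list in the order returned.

360, 181, 670, 20, 2350, 560, -10, 151, -10, 214, 224, 670

flight=V13: load_pct >= 86 OR delay_min <= 141 → 360
flight=V16: load_pct >= 51 → 181
flight=V31: load_pct >= 86 OR delay_min <= 141 → 670
flight=V43: load_pct >= 86 OR delay_min <= 141 → 20
flight=V57: load_pct >= 86 OR delay_min <= 141 → 2350
flight=V61: load_pct >= 86 OR delay_min <= 141 → 560
flight=V63: load_pct >= 86 OR delay_min <= 141 → -10
flight=V78: load_pct >= 51 → 151
flight=V79: load_pct >= 86 OR delay_min <= 141 → -10
flight=V80: load_pct >= 34 → 214
flight=V85: load_pct >= 51 → 224
flight=V89: load_pct >= 86 OR delay_min <= 141 → 670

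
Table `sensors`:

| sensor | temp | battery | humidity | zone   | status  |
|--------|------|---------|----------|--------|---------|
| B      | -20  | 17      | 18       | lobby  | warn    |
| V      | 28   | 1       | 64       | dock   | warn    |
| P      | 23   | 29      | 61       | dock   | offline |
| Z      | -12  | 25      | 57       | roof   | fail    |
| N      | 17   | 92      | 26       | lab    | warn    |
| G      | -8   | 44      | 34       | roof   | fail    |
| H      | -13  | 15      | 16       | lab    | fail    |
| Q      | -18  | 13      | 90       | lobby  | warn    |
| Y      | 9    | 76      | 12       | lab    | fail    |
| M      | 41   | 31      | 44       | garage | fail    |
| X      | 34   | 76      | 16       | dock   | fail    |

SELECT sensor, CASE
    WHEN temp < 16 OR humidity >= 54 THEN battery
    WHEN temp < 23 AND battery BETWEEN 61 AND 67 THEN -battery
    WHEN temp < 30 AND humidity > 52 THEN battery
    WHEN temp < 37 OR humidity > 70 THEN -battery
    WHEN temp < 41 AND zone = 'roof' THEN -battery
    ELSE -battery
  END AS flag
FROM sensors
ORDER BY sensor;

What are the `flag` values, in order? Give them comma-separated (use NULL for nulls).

sensor=B: temp < 16 OR humidity >= 54 → 17
sensor=G: temp < 16 OR humidity >= 54 → 44
sensor=H: temp < 16 OR humidity >= 54 → 15
sensor=M: ELSE → -31
sensor=N: temp < 37 OR humidity > 70 → -92
sensor=P: temp < 16 OR humidity >= 54 → 29
sensor=Q: temp < 16 OR humidity >= 54 → 13
sensor=V: temp < 16 OR humidity >= 54 → 1
sensor=X: temp < 37 OR humidity > 70 → -76
sensor=Y: temp < 16 OR humidity >= 54 → 76
sensor=Z: temp < 16 OR humidity >= 54 → 25

17, 44, 15, -31, -92, 29, 13, 1, -76, 76, 25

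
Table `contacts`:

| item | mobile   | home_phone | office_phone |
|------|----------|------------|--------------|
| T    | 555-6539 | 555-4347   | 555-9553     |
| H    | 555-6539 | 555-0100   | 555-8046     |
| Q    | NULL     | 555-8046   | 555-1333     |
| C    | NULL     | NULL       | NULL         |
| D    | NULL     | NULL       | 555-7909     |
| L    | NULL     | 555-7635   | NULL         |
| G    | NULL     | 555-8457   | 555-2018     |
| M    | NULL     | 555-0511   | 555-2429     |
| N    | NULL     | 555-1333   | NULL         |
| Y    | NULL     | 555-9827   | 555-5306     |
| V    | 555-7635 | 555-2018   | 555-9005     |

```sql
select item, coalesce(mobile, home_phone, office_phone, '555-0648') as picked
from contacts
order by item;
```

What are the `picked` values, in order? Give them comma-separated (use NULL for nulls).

555-0648, 555-7909, 555-8457, 555-6539, 555-7635, 555-0511, 555-1333, 555-8046, 555-6539, 555-7635, 555-9827

item=C: mobile=NULL, home_phone=NULL, office_phone=NULL, → literal 555-0648 → 555-0648
item=D: mobile=NULL, home_phone=NULL, office_phone=555-7909 → 555-7909
item=G: mobile=NULL, home_phone=555-8457 → 555-8457
item=H: mobile=555-6539 → 555-6539
item=L: mobile=NULL, home_phone=555-7635 → 555-7635
item=M: mobile=NULL, home_phone=555-0511 → 555-0511
item=N: mobile=NULL, home_phone=555-1333 → 555-1333
item=Q: mobile=NULL, home_phone=555-8046 → 555-8046
item=T: mobile=555-6539 → 555-6539
item=V: mobile=555-7635 → 555-7635
item=Y: mobile=NULL, home_phone=555-9827 → 555-9827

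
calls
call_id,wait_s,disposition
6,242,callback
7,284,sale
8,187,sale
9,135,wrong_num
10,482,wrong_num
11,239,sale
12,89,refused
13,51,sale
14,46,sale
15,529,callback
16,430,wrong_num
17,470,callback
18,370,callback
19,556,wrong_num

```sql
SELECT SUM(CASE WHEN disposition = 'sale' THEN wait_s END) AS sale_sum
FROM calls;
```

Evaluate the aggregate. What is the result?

807

call_id=6: ✗
call_id=7: ✓ → 284
call_id=8: ✓ → 187
call_id=9: ✗
call_id=10: ✗
call_id=11: ✓ → 239
call_id=12: ✗
call_id=13: ✓ → 51
call_id=14: ✓ → 46
call_id=15: ✗
call_id=16: ✗
call_id=17: ✗
call_id=18: ✗
call_id=19: ✗
sale_sum = 284 + 187 + 239 + 51 + 46 = 807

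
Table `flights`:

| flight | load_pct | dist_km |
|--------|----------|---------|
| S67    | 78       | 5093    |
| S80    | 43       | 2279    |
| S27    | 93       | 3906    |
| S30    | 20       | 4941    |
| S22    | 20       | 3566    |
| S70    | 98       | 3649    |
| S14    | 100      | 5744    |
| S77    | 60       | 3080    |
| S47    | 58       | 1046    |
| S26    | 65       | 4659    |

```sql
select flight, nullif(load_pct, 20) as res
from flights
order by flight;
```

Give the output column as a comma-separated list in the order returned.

flight=S14: load_pct=100 vs 20: differ → 100
flight=S22: load_pct=20 vs 20: equal → NULL
flight=S26: load_pct=65 vs 20: differ → 65
flight=S27: load_pct=93 vs 20: differ → 93
flight=S30: load_pct=20 vs 20: equal → NULL
flight=S47: load_pct=58 vs 20: differ → 58
flight=S67: load_pct=78 vs 20: differ → 78
flight=S70: load_pct=98 vs 20: differ → 98
flight=S77: load_pct=60 vs 20: differ → 60
flight=S80: load_pct=43 vs 20: differ → 43

100, NULL, 65, 93, NULL, 58, 78, 98, 60, 43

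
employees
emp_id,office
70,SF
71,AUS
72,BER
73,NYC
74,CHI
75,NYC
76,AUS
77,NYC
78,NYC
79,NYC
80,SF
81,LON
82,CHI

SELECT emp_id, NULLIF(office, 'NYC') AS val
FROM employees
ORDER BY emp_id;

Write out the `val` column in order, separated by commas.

emp_id=70: office=SF vs NYC: differ → SF
emp_id=71: office=AUS vs NYC: differ → AUS
emp_id=72: office=BER vs NYC: differ → BER
emp_id=73: office=NYC vs NYC: equal → NULL
emp_id=74: office=CHI vs NYC: differ → CHI
emp_id=75: office=NYC vs NYC: equal → NULL
emp_id=76: office=AUS vs NYC: differ → AUS
emp_id=77: office=NYC vs NYC: equal → NULL
emp_id=78: office=NYC vs NYC: equal → NULL
emp_id=79: office=NYC vs NYC: equal → NULL
emp_id=80: office=SF vs NYC: differ → SF
emp_id=81: office=LON vs NYC: differ → LON
emp_id=82: office=CHI vs NYC: differ → CHI

SF, AUS, BER, NULL, CHI, NULL, AUS, NULL, NULL, NULL, SF, LON, CHI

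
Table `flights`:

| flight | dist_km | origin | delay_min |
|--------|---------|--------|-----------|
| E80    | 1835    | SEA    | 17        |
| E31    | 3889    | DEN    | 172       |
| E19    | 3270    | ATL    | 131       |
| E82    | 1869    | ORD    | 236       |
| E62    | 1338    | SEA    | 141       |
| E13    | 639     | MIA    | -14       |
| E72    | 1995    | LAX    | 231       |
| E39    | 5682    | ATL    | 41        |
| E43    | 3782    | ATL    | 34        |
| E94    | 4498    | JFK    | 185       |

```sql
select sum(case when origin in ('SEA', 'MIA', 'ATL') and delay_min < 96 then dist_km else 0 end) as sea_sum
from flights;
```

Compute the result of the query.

11938

flight=E80: ✓ → 1835
flight=E31: ✗
flight=E19: ✗
flight=E82: ✗
flight=E62: ✗
flight=E13: ✓ → 639
flight=E72: ✗
flight=E39: ✓ → 5682
flight=E43: ✓ → 3782
flight=E94: ✗
sea_sum = 1835 + 639 + 5682 + 3782 = 11938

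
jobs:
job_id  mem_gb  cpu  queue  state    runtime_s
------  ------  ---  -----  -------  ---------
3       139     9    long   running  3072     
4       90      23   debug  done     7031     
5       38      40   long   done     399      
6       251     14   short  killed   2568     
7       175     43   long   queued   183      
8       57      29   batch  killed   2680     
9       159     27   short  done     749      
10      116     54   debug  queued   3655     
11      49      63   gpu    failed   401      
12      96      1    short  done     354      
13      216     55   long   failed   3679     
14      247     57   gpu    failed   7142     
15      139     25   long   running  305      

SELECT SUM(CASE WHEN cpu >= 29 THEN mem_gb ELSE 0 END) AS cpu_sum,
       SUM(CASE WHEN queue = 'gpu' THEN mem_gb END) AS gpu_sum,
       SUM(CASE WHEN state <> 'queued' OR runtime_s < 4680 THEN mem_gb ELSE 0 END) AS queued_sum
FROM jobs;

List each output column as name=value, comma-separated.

[cpu_sum: cpu >= 29]
job_id=3: ✗
job_id=4: ✗
job_id=5: ✓ → 38
job_id=6: ✗
job_id=7: ✓ → 175
job_id=8: ✓ → 57
job_id=9: ✗
job_id=10: ✓ → 116
job_id=11: ✓ → 49
job_id=12: ✗
job_id=13: ✓ → 216
job_id=14: ✓ → 247
job_id=15: ✗
cpu_sum = 38 + 175 + 57 + 116 + 49 + 216 + 247 = 898
—
[gpu_sum: queue = 'gpu']
job_id=3: ✗
job_id=4: ✗
job_id=5: ✗
job_id=6: ✗
job_id=7: ✗
job_id=8: ✗
job_id=9: ✗
job_id=10: ✗
job_id=11: ✓ → 49
job_id=12: ✗
job_id=13: ✗
job_id=14: ✓ → 247
job_id=15: ✗
gpu_sum = 49 + 247 = 296
—
[queued_sum: state <> 'queued' OR runtime_s < 4680]
job_id=3: ✓ → 139
job_id=4: ✓ → 90
job_id=5: ✓ → 38
job_id=6: ✓ → 251
job_id=7: ✓ → 175
job_id=8: ✓ → 57
job_id=9: ✓ → 159
job_id=10: ✓ → 116
job_id=11: ✓ → 49
job_id=12: ✓ → 96
job_id=13: ✓ → 216
job_id=14: ✓ → 247
job_id=15: ✓ → 139
queued_sum = 139 + 90 + 38 + 251 + 175 + 57 + 159 + 116 + 49 + 96 + 216 + 247 + 139 = 1772

cpu_sum=898, gpu_sum=296, queued_sum=1772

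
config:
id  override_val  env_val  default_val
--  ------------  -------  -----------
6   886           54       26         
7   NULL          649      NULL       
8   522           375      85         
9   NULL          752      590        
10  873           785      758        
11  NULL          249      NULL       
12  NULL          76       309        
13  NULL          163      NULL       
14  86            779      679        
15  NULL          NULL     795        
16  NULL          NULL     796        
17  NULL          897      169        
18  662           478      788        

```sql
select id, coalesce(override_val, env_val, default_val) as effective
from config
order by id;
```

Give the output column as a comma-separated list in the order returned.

886, 649, 522, 752, 873, 249, 76, 163, 86, 795, 796, 897, 662

id=6: override_val=886 → 886
id=7: override_val=NULL, env_val=649 → 649
id=8: override_val=522 → 522
id=9: override_val=NULL, env_val=752 → 752
id=10: override_val=873 → 873
id=11: override_val=NULL, env_val=249 → 249
id=12: override_val=NULL, env_val=76 → 76
id=13: override_val=NULL, env_val=163 → 163
id=14: override_val=86 → 86
id=15: override_val=NULL, env_val=NULL, default_val=795 → 795
id=16: override_val=NULL, env_val=NULL, default_val=796 → 796
id=17: override_val=NULL, env_val=897 → 897
id=18: override_val=662 → 662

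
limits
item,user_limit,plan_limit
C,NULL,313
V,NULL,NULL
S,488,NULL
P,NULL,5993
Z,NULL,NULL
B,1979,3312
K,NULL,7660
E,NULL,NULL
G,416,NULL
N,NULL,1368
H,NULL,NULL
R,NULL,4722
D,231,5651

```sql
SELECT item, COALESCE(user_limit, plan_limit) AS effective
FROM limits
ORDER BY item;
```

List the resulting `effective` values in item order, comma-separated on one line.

item=B: user_limit=1979 → 1979
item=C: user_limit=NULL, plan_limit=313 → 313
item=D: user_limit=231 → 231
item=E: user_limit=NULL, plan_limit=NULL (all NULL) → NULL
item=G: user_limit=416 → 416
item=H: user_limit=NULL, plan_limit=NULL (all NULL) → NULL
item=K: user_limit=NULL, plan_limit=7660 → 7660
item=N: user_limit=NULL, plan_limit=1368 → 1368
item=P: user_limit=NULL, plan_limit=5993 → 5993
item=R: user_limit=NULL, plan_limit=4722 → 4722
item=S: user_limit=488 → 488
item=V: user_limit=NULL, plan_limit=NULL (all NULL) → NULL
item=Z: user_limit=NULL, plan_limit=NULL (all NULL) → NULL

1979, 313, 231, NULL, 416, NULL, 7660, 1368, 5993, 4722, 488, NULL, NULL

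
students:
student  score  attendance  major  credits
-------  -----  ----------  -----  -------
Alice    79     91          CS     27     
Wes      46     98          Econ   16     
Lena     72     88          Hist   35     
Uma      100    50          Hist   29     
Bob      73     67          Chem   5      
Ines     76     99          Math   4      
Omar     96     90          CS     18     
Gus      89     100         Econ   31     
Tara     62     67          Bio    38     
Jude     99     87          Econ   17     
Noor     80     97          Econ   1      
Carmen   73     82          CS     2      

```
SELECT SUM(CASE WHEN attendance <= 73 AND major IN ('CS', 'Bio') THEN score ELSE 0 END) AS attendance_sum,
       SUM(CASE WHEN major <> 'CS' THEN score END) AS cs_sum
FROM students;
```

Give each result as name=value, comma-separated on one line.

[attendance_sum: attendance <= 73 AND major IN ('CS', 'Bio')]
student=Alice: ✗
student=Wes: ✗
student=Lena: ✗
student=Uma: ✗
student=Bob: ✗
student=Ines: ✗
student=Omar: ✗
student=Gus: ✗
student=Tara: ✓ → 62
student=Jude: ✗
student=Noor: ✗
student=Carmen: ✗
attendance_sum = 62
—
[cs_sum: major <> 'CS']
student=Alice: ✗
student=Wes: ✓ → 46
student=Lena: ✓ → 72
student=Uma: ✓ → 100
student=Bob: ✓ → 73
student=Ines: ✓ → 76
student=Omar: ✗
student=Gus: ✓ → 89
student=Tara: ✓ → 62
student=Jude: ✓ → 99
student=Noor: ✓ → 80
student=Carmen: ✗
cs_sum = 46 + 72 + 100 + 73 + 76 + 89 + 62 + 99 + 80 = 697

attendance_sum=62, cs_sum=697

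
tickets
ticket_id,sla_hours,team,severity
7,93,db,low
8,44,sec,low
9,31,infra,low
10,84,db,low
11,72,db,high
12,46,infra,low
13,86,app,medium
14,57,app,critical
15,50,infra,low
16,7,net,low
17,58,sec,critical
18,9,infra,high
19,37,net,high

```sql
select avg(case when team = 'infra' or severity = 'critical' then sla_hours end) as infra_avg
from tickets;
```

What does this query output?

41.8333333333

ticket_id=7: ✗
ticket_id=8: ✗
ticket_id=9: ✓ → 31
ticket_id=10: ✗
ticket_id=11: ✗
ticket_id=12: ✓ → 46
ticket_id=13: ✗
ticket_id=14: ✓ → 57
ticket_id=15: ✓ → 50
ticket_id=16: ✗
ticket_id=17: ✓ → 58
ticket_id=18: ✓ → 9
ticket_id=19: ✗
infra_avg = (31 + 46 + 57 + 50 + 58 + 9) / 6 = 41.8333333333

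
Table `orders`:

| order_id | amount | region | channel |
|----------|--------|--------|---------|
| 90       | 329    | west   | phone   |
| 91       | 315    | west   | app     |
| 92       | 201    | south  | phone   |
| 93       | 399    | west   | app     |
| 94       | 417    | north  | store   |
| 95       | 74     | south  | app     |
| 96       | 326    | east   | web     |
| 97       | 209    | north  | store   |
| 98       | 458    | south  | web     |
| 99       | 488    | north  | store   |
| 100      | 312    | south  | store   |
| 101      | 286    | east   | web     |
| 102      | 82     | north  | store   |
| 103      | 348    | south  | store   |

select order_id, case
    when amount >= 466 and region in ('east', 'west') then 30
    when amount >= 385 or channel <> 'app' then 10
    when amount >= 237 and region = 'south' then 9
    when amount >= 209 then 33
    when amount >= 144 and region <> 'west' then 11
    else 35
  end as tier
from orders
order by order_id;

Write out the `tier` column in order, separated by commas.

10, 33, 10, 10, 10, 35, 10, 10, 10, 10, 10, 10, 10, 10

order_id=90: amount >= 385 or channel <> 'app' → 10
order_id=91: amount >= 209 → 33
order_id=92: amount >= 385 or channel <> 'app' → 10
order_id=93: amount >= 385 or channel <> 'app' → 10
order_id=94: amount >= 385 or channel <> 'app' → 10
order_id=95: ELSE → 35
order_id=96: amount >= 385 or channel <> 'app' → 10
order_id=97: amount >= 385 or channel <> 'app' → 10
order_id=98: amount >= 385 or channel <> 'app' → 10
order_id=99: amount >= 385 or channel <> 'app' → 10
order_id=100: amount >= 385 or channel <> 'app' → 10
order_id=101: amount >= 385 or channel <> 'app' → 10
order_id=102: amount >= 385 or channel <> 'app' → 10
order_id=103: amount >= 385 or channel <> 'app' → 10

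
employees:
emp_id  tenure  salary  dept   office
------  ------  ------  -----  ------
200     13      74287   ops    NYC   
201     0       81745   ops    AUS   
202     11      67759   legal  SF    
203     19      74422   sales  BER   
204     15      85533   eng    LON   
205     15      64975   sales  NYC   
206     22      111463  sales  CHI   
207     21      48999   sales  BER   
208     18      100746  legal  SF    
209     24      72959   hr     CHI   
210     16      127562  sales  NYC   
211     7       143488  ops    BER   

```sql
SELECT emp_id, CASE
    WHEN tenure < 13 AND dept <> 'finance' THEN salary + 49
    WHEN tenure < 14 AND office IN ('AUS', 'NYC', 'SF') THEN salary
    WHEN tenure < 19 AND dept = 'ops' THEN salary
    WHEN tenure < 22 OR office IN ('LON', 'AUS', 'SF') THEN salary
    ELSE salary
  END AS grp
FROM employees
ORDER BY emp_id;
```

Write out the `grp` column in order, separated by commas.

emp_id=200: tenure < 14 AND office IN ('AUS', 'NYC', 'SF') → 74287
emp_id=201: tenure < 13 AND dept <> 'finance' → 81794
emp_id=202: tenure < 13 AND dept <> 'finance' → 67808
emp_id=203: tenure < 22 OR office IN ('LON', 'AUS', 'SF') → 74422
emp_id=204: tenure < 22 OR office IN ('LON', 'AUS', 'SF') → 85533
emp_id=205: tenure < 22 OR office IN ('LON', 'AUS', 'SF') → 64975
emp_id=206: ELSE → 111463
emp_id=207: tenure < 22 OR office IN ('LON', 'AUS', 'SF') → 48999
emp_id=208: tenure < 22 OR office IN ('LON', 'AUS', 'SF') → 100746
emp_id=209: ELSE → 72959
emp_id=210: tenure < 22 OR office IN ('LON', 'AUS', 'SF') → 127562
emp_id=211: tenure < 13 AND dept <> 'finance' → 143537

74287, 81794, 67808, 74422, 85533, 64975, 111463, 48999, 100746, 72959, 127562, 143537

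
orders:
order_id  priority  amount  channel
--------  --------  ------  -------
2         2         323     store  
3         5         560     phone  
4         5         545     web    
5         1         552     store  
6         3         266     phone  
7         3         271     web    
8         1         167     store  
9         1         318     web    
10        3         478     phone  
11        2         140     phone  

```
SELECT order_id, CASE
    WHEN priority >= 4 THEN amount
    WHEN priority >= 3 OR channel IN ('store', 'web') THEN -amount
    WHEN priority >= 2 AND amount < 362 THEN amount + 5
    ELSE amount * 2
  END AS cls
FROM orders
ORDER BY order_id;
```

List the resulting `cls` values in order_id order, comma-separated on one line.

-323, 560, 545, -552, -266, -271, -167, -318, -478, 145

order_id=2: priority >= 3 OR channel IN ('store', 'web') → -323
order_id=3: priority >= 4 → 560
order_id=4: priority >= 4 → 545
order_id=5: priority >= 3 OR channel IN ('store', 'web') → -552
order_id=6: priority >= 3 OR channel IN ('store', 'web') → -266
order_id=7: priority >= 3 OR channel IN ('store', 'web') → -271
order_id=8: priority >= 3 OR channel IN ('store', 'web') → -167
order_id=9: priority >= 3 OR channel IN ('store', 'web') → -318
order_id=10: priority >= 3 OR channel IN ('store', 'web') → -478
order_id=11: priority >= 2 AND amount < 362 → 145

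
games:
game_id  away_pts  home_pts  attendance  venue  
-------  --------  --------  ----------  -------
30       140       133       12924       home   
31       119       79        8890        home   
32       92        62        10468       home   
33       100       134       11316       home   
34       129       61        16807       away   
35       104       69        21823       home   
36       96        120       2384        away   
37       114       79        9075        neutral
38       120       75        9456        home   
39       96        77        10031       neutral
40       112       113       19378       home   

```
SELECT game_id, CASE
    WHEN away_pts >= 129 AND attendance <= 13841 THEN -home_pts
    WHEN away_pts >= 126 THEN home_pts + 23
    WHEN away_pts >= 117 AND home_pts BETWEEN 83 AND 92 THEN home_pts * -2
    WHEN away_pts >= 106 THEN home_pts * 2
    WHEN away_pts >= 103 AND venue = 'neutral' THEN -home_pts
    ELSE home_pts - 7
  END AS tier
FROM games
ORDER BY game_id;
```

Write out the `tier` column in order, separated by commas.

game_id=30: away_pts >= 129 AND attendance <= 13841 → -133
game_id=31: away_pts >= 106 → 158
game_id=32: ELSE → 55
game_id=33: ELSE → 127
game_id=34: away_pts >= 126 → 84
game_id=35: ELSE → 62
game_id=36: ELSE → 113
game_id=37: away_pts >= 106 → 158
game_id=38: away_pts >= 106 → 150
game_id=39: ELSE → 70
game_id=40: away_pts >= 106 → 226

-133, 158, 55, 127, 84, 62, 113, 158, 150, 70, 226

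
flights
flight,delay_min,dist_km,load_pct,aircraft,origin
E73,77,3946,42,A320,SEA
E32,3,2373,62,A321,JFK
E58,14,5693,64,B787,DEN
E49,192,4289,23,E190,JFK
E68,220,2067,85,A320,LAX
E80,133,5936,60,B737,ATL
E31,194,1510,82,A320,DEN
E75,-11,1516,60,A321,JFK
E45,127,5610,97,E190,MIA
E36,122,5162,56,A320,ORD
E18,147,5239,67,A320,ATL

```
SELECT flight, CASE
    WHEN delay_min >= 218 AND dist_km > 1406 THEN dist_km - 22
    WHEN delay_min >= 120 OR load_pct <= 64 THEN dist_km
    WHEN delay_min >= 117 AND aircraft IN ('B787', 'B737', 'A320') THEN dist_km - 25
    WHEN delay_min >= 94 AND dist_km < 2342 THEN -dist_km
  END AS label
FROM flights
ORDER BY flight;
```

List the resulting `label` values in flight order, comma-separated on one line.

flight=E18: delay_min >= 120 OR load_pct <= 64 → 5239
flight=E31: delay_min >= 120 OR load_pct <= 64 → 1510
flight=E32: delay_min >= 120 OR load_pct <= 64 → 2373
flight=E36: delay_min >= 120 OR load_pct <= 64 → 5162
flight=E45: delay_min >= 120 OR load_pct <= 64 → 5610
flight=E49: delay_min >= 120 OR load_pct <= 64 → 4289
flight=E58: delay_min >= 120 OR load_pct <= 64 → 5693
flight=E68: delay_min >= 218 AND dist_km > 1406 → 2045
flight=E73: delay_min >= 120 OR load_pct <= 64 → 3946
flight=E75: delay_min >= 120 OR load_pct <= 64 → 1516
flight=E80: delay_min >= 120 OR load_pct <= 64 → 5936

5239, 1510, 2373, 5162, 5610, 4289, 5693, 2045, 3946, 1516, 5936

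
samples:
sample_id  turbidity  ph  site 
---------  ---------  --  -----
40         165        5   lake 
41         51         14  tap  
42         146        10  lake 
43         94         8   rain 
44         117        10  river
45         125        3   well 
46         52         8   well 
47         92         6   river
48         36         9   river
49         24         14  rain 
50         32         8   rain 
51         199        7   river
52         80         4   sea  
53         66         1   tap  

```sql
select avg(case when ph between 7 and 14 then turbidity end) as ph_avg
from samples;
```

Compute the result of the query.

sample_id=40: ✗
sample_id=41: ✓ → 51
sample_id=42: ✓ → 146
sample_id=43: ✓ → 94
sample_id=44: ✓ → 117
sample_id=45: ✗
sample_id=46: ✓ → 52
sample_id=47: ✗
sample_id=48: ✓ → 36
sample_id=49: ✓ → 24
sample_id=50: ✓ → 32
sample_id=51: ✓ → 199
sample_id=52: ✗
sample_id=53: ✗
ph_avg = (51 + 146 + 94 + 117 + 52 + 36 + 24 + 32 + 199) / 9 = 83.4444444444

83.4444444444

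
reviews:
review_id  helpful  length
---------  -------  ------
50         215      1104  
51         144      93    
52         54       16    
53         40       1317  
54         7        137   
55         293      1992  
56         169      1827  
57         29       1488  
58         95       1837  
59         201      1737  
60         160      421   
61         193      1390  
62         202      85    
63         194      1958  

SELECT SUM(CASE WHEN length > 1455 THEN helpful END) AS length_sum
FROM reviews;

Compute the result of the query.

review_id=50: ✗
review_id=51: ✗
review_id=52: ✗
review_id=53: ✗
review_id=54: ✗
review_id=55: ✓ → 293
review_id=56: ✓ → 169
review_id=57: ✓ → 29
review_id=58: ✓ → 95
review_id=59: ✓ → 201
review_id=60: ✗
review_id=61: ✗
review_id=62: ✗
review_id=63: ✓ → 194
length_sum = 293 + 169 + 29 + 95 + 201 + 194 = 981

981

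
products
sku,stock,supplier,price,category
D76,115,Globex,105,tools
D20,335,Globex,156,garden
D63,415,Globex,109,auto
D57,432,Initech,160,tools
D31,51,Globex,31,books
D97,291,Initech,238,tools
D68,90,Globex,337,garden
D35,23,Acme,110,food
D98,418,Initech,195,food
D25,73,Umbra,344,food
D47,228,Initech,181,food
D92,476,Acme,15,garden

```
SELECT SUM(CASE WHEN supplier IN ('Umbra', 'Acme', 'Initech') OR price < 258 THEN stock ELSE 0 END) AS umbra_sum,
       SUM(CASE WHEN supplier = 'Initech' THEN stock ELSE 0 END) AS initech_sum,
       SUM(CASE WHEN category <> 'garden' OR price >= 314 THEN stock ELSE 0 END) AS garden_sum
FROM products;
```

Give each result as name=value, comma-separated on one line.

umbra_sum=2857, initech_sum=1369, garden_sum=2136

[umbra_sum: supplier IN ('Umbra', 'Acme', 'Initech') OR price < 258]
sku=D76: ✓ → 115
sku=D20: ✓ → 335
sku=D63: ✓ → 415
sku=D57: ✓ → 432
sku=D31: ✓ → 51
sku=D97: ✓ → 291
sku=D68: ✗
sku=D35: ✓ → 23
sku=D98: ✓ → 418
sku=D25: ✓ → 73
sku=D47: ✓ → 228
sku=D92: ✓ → 476
umbra_sum = 115 + 335 + 415 + 432 + 51 + 291 + 23 + 418 + 73 + 228 + 476 = 2857
—
[initech_sum: supplier = 'Initech']
sku=D76: ✗
sku=D20: ✗
sku=D63: ✗
sku=D57: ✓ → 432
sku=D31: ✗
sku=D97: ✓ → 291
sku=D68: ✗
sku=D35: ✗
sku=D98: ✓ → 418
sku=D25: ✗
sku=D47: ✓ → 228
sku=D92: ✗
initech_sum = 432 + 291 + 418 + 228 = 1369
—
[garden_sum: category <> 'garden' OR price >= 314]
sku=D76: ✓ → 115
sku=D20: ✗
sku=D63: ✓ → 415
sku=D57: ✓ → 432
sku=D31: ✓ → 51
sku=D97: ✓ → 291
sku=D68: ✓ → 90
sku=D35: ✓ → 23
sku=D98: ✓ → 418
sku=D25: ✓ → 73
sku=D47: ✓ → 228
sku=D92: ✗
garden_sum = 115 + 415 + 432 + 51 + 291 + 90 + 23 + 418 + 73 + 228 = 2136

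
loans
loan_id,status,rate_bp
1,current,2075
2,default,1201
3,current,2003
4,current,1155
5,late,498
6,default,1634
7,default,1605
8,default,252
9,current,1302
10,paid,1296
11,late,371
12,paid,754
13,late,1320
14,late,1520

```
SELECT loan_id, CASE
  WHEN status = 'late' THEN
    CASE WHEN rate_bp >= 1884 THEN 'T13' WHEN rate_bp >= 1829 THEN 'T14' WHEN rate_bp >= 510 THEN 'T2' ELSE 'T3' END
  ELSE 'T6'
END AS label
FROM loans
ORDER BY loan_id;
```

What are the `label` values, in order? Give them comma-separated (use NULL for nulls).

loan_id=1: status='current' → outer ELSE → T6
loan_id=2: status='default' → outer ELSE → T6
loan_id=3: status='current' → outer ELSE → T6
loan_id=4: status='current' → outer ELSE → T6
loan_id=5: status='late' → inner[ELSE] → T3
loan_id=6: status='default' → outer ELSE → T6
loan_id=7: status='default' → outer ELSE → T6
loan_id=8: status='default' → outer ELSE → T6
loan_id=9: status='current' → outer ELSE → T6
loan_id=10: status='paid' → outer ELSE → T6
loan_id=11: status='late' → inner[ELSE] → T3
loan_id=12: status='paid' → outer ELSE → T6
loan_id=13: status='late' → inner[rate_bp >= 510] → T2
loan_id=14: status='late' → inner[rate_bp >= 510] → T2

T6, T6, T6, T6, T3, T6, T6, T6, T6, T6, T3, T6, T2, T2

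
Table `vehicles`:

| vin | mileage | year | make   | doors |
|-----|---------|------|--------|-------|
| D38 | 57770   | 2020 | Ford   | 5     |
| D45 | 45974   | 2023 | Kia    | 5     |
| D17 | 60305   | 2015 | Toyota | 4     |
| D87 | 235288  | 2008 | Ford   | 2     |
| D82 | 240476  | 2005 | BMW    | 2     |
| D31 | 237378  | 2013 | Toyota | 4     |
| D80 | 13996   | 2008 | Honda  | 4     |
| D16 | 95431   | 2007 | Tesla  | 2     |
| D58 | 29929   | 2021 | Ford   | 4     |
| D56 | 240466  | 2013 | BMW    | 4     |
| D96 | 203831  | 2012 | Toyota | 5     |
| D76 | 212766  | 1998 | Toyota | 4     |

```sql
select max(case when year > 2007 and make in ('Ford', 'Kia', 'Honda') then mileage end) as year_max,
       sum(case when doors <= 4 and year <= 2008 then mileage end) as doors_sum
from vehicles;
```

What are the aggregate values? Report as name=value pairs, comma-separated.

[year_max: year > 2007 and make in ('Ford', 'Kia', 'Honda')]
vin=D38: ✓ → 57770
vin=D45: ✓ → 45974
vin=D17: ✗
vin=D87: ✓ → 235288
vin=D82: ✗
vin=D31: ✗
vin=D80: ✓ → 13996
vin=D16: ✗
vin=D58: ✓ → 29929
vin=D56: ✗
vin=D96: ✗
vin=D76: ✗
year_max = MAX(57770, 45974, 235288, 13996, 29929) = 235288
—
[doors_sum: doors <= 4 and year <= 2008]
vin=D38: ✗
vin=D45: ✗
vin=D17: ✗
vin=D87: ✓ → 235288
vin=D82: ✓ → 240476
vin=D31: ✗
vin=D80: ✓ → 13996
vin=D16: ✓ → 95431
vin=D58: ✗
vin=D56: ✗
vin=D96: ✗
vin=D76: ✓ → 212766
doors_sum = 235288 + 240476 + 13996 + 95431 + 212766 = 797957

year_max=235288, doors_sum=797957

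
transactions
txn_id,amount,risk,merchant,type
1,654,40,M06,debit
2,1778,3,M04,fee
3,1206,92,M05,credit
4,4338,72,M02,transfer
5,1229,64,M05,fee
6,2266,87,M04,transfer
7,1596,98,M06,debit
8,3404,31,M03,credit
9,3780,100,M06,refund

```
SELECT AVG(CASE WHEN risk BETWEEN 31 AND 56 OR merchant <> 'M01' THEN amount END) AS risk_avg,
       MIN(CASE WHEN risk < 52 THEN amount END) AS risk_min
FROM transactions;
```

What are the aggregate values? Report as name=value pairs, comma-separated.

risk_avg=2250.1111111111, risk_min=654

[risk_avg: risk BETWEEN 31 AND 56 OR merchant <> 'M01']
txn_id=1: ✓ → 654
txn_id=2: ✓ → 1778
txn_id=3: ✓ → 1206
txn_id=4: ✓ → 4338
txn_id=5: ✓ → 1229
txn_id=6: ✓ → 2266
txn_id=7: ✓ → 1596
txn_id=8: ✓ → 3404
txn_id=9: ✓ → 3780
risk_avg = (654 + 1778 + 1206 + 4338 + 1229 + 2266 + 1596 + 3404 + 3780) / 9 = 2250.1111111111
—
[risk_min: risk < 52]
txn_id=1: ✓ → 654
txn_id=2: ✓ → 1778
txn_id=3: ✗
txn_id=4: ✗
txn_id=5: ✗
txn_id=6: ✗
txn_id=7: ✗
txn_id=8: ✓ → 3404
txn_id=9: ✗
risk_min = MIN(654, 1778, 3404) = 654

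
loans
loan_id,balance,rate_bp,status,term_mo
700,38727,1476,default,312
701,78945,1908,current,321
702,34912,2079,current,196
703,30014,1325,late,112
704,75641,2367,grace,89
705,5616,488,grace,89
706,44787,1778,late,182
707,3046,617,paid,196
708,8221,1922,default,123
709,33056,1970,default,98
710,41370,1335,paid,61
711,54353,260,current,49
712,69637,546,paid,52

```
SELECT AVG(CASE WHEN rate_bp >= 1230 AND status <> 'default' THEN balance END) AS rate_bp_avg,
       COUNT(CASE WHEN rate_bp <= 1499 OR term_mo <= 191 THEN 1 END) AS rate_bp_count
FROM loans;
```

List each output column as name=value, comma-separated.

[rate_bp_avg: rate_bp >= 1230 AND status <> 'default']
loan_id=700: ✗
loan_id=701: ✓ → 78945
loan_id=702: ✓ → 34912
loan_id=703: ✓ → 30014
loan_id=704: ✓ → 75641
loan_id=705: ✗
loan_id=706: ✓ → 44787
loan_id=707: ✗
loan_id=708: ✗
loan_id=709: ✗
loan_id=710: ✓ → 41370
loan_id=711: ✗
loan_id=712: ✗
rate_bp_avg = (78945 + 34912 + 30014 + 75641 + 44787 + 41370) / 6 = 50944.8333333333
—
[rate_bp_count: rate_bp <= 1499 OR term_mo <= 191]
loan_id=700: ✓ → 1
loan_id=701: ✗
loan_id=702: ✗
loan_id=703: ✓ → 1
loan_id=704: ✓ → 1
loan_id=705: ✓ → 1
loan_id=706: ✓ → 1
loan_id=707: ✓ → 1
loan_id=708: ✓ → 1
loan_id=709: ✓ → 1
loan_id=710: ✓ → 1
loan_id=711: ✓ → 1
loan_id=712: ✓ → 1
rate_bp_count = COUNT(1, 1, 1, 1, 1, 1, 1, 1, 1, 1, 1) = 11

rate_bp_avg=50944.8333333333, rate_bp_count=11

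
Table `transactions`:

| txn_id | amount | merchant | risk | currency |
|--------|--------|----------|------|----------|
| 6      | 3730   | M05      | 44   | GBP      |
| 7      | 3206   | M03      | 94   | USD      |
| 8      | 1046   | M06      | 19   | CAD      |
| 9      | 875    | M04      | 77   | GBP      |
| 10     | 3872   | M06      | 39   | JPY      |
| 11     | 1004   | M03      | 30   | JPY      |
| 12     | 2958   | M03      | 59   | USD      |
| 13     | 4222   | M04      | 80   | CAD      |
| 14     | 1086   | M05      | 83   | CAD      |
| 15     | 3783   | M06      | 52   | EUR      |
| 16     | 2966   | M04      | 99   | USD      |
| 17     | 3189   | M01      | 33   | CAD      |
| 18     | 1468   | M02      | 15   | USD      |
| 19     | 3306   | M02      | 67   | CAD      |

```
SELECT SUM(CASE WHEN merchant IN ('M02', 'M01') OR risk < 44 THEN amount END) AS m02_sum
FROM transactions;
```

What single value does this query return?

txn_id=6: ✗
txn_id=7: ✗
txn_id=8: ✓ → 1046
txn_id=9: ✗
txn_id=10: ✓ → 3872
txn_id=11: ✓ → 1004
txn_id=12: ✗
txn_id=13: ✗
txn_id=14: ✗
txn_id=15: ✗
txn_id=16: ✗
txn_id=17: ✓ → 3189
txn_id=18: ✓ → 1468
txn_id=19: ✓ → 3306
m02_sum = 1046 + 3872 + 1004 + 3189 + 1468 + 3306 = 13885

13885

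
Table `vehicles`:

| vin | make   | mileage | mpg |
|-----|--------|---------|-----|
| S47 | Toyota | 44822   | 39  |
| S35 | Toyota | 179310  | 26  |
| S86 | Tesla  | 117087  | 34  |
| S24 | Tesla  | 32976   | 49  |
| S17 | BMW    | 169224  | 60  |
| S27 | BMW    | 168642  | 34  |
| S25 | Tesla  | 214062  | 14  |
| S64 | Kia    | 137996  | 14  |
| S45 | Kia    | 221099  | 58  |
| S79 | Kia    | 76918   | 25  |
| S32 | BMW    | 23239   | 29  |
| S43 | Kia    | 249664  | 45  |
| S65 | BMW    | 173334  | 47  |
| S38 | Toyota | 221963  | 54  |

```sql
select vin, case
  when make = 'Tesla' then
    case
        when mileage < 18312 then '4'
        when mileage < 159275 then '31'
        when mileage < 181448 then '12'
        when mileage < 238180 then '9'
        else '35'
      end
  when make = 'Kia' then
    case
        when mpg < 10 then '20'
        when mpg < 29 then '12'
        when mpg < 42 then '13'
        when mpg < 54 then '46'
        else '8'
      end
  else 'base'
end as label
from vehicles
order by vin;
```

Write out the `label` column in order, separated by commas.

base, 31, 9, base, base, base, base, 46, 8, base, 12, base, 12, 31

vin=S17: make='BMW' → outer ELSE → base
vin=S24: make='Tesla' → inner[mileage < 159275] → 31
vin=S25: make='Tesla' → inner[mileage < 238180] → 9
vin=S27: make='BMW' → outer ELSE → base
vin=S32: make='BMW' → outer ELSE → base
vin=S35: make='Toyota' → outer ELSE → base
vin=S38: make='Toyota' → outer ELSE → base
vin=S43: make='Kia' → inner[mpg < 54] → 46
vin=S45: make='Kia' → inner[ELSE] → 8
vin=S47: make='Toyota' → outer ELSE → base
vin=S64: make='Kia' → inner[mpg < 29] → 12
vin=S65: make='BMW' → outer ELSE → base
vin=S79: make='Kia' → inner[mpg < 29] → 12
vin=S86: make='Tesla' → inner[mileage < 159275] → 31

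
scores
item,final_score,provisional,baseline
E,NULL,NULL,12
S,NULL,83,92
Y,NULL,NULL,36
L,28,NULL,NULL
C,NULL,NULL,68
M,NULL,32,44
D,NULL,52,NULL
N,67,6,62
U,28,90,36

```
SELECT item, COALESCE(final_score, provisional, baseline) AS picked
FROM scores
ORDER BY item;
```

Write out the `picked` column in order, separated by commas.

68, 52, 12, 28, 32, 67, 83, 28, 36

item=C: final_score=NULL, provisional=NULL, baseline=68 → 68
item=D: final_score=NULL, provisional=52 → 52
item=E: final_score=NULL, provisional=NULL, baseline=12 → 12
item=L: final_score=28 → 28
item=M: final_score=NULL, provisional=32 → 32
item=N: final_score=67 → 67
item=S: final_score=NULL, provisional=83 → 83
item=U: final_score=28 → 28
item=Y: final_score=NULL, provisional=NULL, baseline=36 → 36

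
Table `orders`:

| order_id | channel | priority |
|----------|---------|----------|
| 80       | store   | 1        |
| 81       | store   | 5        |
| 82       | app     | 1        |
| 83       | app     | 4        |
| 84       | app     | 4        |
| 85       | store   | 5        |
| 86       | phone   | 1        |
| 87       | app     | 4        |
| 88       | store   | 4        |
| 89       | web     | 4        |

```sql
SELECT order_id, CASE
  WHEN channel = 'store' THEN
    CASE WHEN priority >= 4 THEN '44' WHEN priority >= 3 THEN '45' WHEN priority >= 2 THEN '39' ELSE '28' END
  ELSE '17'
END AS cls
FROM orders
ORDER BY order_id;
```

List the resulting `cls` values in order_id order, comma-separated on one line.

28, 44, 17, 17, 17, 44, 17, 17, 44, 17

order_id=80: channel='store' → inner[ELSE] → 28
order_id=81: channel='store' → inner[priority >= 4] → 44
order_id=82: channel='app' → outer ELSE → 17
order_id=83: channel='app' → outer ELSE → 17
order_id=84: channel='app' → outer ELSE → 17
order_id=85: channel='store' → inner[priority >= 4] → 44
order_id=86: channel='phone' → outer ELSE → 17
order_id=87: channel='app' → outer ELSE → 17
order_id=88: channel='store' → inner[priority >= 4] → 44
order_id=89: channel='web' → outer ELSE → 17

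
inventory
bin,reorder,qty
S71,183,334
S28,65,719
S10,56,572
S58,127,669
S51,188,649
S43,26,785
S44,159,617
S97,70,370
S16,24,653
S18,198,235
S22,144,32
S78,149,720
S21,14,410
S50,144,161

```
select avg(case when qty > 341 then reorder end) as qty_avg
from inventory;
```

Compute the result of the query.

bin=S71: ✗
bin=S28: ✓ → 65
bin=S10: ✓ → 56
bin=S58: ✓ → 127
bin=S51: ✓ → 188
bin=S43: ✓ → 26
bin=S44: ✓ → 159
bin=S97: ✓ → 70
bin=S16: ✓ → 24
bin=S18: ✗
bin=S22: ✗
bin=S78: ✓ → 149
bin=S21: ✓ → 14
bin=S50: ✗
qty_avg = (65 + 56 + 127 + 188 + 26 + 159 + 70 + 24 + 149 + 14) / 10 = 87.8

87.8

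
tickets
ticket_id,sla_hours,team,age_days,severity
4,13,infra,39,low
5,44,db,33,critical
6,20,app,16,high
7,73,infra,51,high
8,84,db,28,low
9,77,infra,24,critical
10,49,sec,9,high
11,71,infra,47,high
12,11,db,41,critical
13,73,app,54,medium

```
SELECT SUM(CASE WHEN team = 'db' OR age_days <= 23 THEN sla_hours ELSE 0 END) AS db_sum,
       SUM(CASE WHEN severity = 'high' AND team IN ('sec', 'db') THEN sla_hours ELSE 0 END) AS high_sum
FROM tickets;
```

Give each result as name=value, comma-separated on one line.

db_sum=208, high_sum=49

[db_sum: team = 'db' OR age_days <= 23]
ticket_id=4: ✗
ticket_id=5: ✓ → 44
ticket_id=6: ✓ → 20
ticket_id=7: ✗
ticket_id=8: ✓ → 84
ticket_id=9: ✗
ticket_id=10: ✓ → 49
ticket_id=11: ✗
ticket_id=12: ✓ → 11
ticket_id=13: ✗
db_sum = 44 + 20 + 84 + 49 + 11 = 208
—
[high_sum: severity = 'high' AND team IN ('sec', 'db')]
ticket_id=4: ✗
ticket_id=5: ✗
ticket_id=6: ✗
ticket_id=7: ✗
ticket_id=8: ✗
ticket_id=9: ✗
ticket_id=10: ✓ → 49
ticket_id=11: ✗
ticket_id=12: ✗
ticket_id=13: ✗
high_sum = 49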